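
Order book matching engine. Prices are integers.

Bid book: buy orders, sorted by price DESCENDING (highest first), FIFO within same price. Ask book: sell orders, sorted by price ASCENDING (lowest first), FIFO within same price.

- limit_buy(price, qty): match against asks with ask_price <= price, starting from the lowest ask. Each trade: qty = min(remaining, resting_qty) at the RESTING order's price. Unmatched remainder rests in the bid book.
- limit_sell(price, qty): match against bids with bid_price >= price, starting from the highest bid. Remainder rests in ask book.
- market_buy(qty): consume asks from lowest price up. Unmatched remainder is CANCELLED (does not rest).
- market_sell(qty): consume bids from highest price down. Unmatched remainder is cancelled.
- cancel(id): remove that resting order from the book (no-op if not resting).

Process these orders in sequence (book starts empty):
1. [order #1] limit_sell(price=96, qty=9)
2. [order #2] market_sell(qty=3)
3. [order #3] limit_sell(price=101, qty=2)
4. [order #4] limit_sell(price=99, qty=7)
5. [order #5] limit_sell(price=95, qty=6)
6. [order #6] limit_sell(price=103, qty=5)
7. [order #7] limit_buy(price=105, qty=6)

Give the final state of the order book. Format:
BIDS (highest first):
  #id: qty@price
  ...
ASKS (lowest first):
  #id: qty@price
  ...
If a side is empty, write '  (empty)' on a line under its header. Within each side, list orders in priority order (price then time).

Answer: BIDS (highest first):
  (empty)
ASKS (lowest first):
  #1: 9@96
  #4: 7@99
  #3: 2@101
  #6: 5@103

Derivation:
After op 1 [order #1] limit_sell(price=96, qty=9): fills=none; bids=[-] asks=[#1:9@96]
After op 2 [order #2] market_sell(qty=3): fills=none; bids=[-] asks=[#1:9@96]
After op 3 [order #3] limit_sell(price=101, qty=2): fills=none; bids=[-] asks=[#1:9@96 #3:2@101]
After op 4 [order #4] limit_sell(price=99, qty=7): fills=none; bids=[-] asks=[#1:9@96 #4:7@99 #3:2@101]
After op 5 [order #5] limit_sell(price=95, qty=6): fills=none; bids=[-] asks=[#5:6@95 #1:9@96 #4:7@99 #3:2@101]
After op 6 [order #6] limit_sell(price=103, qty=5): fills=none; bids=[-] asks=[#5:6@95 #1:9@96 #4:7@99 #3:2@101 #6:5@103]
After op 7 [order #7] limit_buy(price=105, qty=6): fills=#7x#5:6@95; bids=[-] asks=[#1:9@96 #4:7@99 #3:2@101 #6:5@103]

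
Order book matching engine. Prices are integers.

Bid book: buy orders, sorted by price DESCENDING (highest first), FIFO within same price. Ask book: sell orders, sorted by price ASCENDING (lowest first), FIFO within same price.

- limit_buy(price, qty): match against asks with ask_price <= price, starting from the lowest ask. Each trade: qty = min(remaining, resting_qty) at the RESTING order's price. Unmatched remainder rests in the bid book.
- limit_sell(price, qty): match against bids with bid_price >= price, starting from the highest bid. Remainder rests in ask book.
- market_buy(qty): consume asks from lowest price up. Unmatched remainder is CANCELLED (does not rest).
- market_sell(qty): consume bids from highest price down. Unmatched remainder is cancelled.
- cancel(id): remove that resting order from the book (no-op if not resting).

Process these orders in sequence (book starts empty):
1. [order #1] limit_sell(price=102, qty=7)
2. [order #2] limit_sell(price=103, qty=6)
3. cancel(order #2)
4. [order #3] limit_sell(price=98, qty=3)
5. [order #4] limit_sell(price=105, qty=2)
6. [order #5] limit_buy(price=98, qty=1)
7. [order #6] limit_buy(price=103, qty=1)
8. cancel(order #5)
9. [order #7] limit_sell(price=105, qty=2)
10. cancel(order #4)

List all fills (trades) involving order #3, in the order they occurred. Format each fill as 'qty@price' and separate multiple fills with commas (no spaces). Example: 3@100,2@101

After op 1 [order #1] limit_sell(price=102, qty=7): fills=none; bids=[-] asks=[#1:7@102]
After op 2 [order #2] limit_sell(price=103, qty=6): fills=none; bids=[-] asks=[#1:7@102 #2:6@103]
After op 3 cancel(order #2): fills=none; bids=[-] asks=[#1:7@102]
After op 4 [order #3] limit_sell(price=98, qty=3): fills=none; bids=[-] asks=[#3:3@98 #1:7@102]
After op 5 [order #4] limit_sell(price=105, qty=2): fills=none; bids=[-] asks=[#3:3@98 #1:7@102 #4:2@105]
After op 6 [order #5] limit_buy(price=98, qty=1): fills=#5x#3:1@98; bids=[-] asks=[#3:2@98 #1:7@102 #4:2@105]
After op 7 [order #6] limit_buy(price=103, qty=1): fills=#6x#3:1@98; bids=[-] asks=[#3:1@98 #1:7@102 #4:2@105]
After op 8 cancel(order #5): fills=none; bids=[-] asks=[#3:1@98 #1:7@102 #4:2@105]
After op 9 [order #7] limit_sell(price=105, qty=2): fills=none; bids=[-] asks=[#3:1@98 #1:7@102 #4:2@105 #7:2@105]
After op 10 cancel(order #4): fills=none; bids=[-] asks=[#3:1@98 #1:7@102 #7:2@105]

Answer: 1@98,1@98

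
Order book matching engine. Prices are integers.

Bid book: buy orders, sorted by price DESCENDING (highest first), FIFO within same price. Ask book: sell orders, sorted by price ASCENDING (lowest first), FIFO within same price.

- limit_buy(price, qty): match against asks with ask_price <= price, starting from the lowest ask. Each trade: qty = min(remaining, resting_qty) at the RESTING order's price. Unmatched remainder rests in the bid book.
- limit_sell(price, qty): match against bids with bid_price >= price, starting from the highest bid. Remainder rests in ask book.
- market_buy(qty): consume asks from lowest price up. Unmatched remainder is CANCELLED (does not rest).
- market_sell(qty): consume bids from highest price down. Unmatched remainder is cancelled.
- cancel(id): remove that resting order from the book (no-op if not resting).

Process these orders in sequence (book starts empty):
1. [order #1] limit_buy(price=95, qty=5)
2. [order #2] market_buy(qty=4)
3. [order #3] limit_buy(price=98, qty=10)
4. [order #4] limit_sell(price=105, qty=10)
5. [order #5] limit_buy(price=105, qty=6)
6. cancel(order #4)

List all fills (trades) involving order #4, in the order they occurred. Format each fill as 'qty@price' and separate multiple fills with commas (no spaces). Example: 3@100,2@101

Answer: 6@105

Derivation:
After op 1 [order #1] limit_buy(price=95, qty=5): fills=none; bids=[#1:5@95] asks=[-]
After op 2 [order #2] market_buy(qty=4): fills=none; bids=[#1:5@95] asks=[-]
After op 3 [order #3] limit_buy(price=98, qty=10): fills=none; bids=[#3:10@98 #1:5@95] asks=[-]
After op 4 [order #4] limit_sell(price=105, qty=10): fills=none; bids=[#3:10@98 #1:5@95] asks=[#4:10@105]
After op 5 [order #5] limit_buy(price=105, qty=6): fills=#5x#4:6@105; bids=[#3:10@98 #1:5@95] asks=[#4:4@105]
After op 6 cancel(order #4): fills=none; bids=[#3:10@98 #1:5@95] asks=[-]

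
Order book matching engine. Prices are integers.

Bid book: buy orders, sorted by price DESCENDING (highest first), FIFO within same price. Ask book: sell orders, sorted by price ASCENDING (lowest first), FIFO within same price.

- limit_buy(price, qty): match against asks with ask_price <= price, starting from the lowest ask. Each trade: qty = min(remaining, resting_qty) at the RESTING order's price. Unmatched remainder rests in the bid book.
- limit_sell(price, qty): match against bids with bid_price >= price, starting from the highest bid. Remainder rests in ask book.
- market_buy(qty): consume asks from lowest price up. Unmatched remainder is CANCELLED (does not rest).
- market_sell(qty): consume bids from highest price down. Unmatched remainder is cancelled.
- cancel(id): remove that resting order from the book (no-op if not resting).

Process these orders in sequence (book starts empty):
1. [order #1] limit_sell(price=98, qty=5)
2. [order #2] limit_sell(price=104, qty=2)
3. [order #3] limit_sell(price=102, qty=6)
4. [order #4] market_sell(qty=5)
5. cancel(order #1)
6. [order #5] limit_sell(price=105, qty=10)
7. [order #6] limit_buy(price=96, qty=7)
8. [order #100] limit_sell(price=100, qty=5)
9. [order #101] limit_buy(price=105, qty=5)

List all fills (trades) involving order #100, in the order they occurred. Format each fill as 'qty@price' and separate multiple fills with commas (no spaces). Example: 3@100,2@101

Answer: 5@100

Derivation:
After op 1 [order #1] limit_sell(price=98, qty=5): fills=none; bids=[-] asks=[#1:5@98]
After op 2 [order #2] limit_sell(price=104, qty=2): fills=none; bids=[-] asks=[#1:5@98 #2:2@104]
After op 3 [order #3] limit_sell(price=102, qty=6): fills=none; bids=[-] asks=[#1:5@98 #3:6@102 #2:2@104]
After op 4 [order #4] market_sell(qty=5): fills=none; bids=[-] asks=[#1:5@98 #3:6@102 #2:2@104]
After op 5 cancel(order #1): fills=none; bids=[-] asks=[#3:6@102 #2:2@104]
After op 6 [order #5] limit_sell(price=105, qty=10): fills=none; bids=[-] asks=[#3:6@102 #2:2@104 #5:10@105]
After op 7 [order #6] limit_buy(price=96, qty=7): fills=none; bids=[#6:7@96] asks=[#3:6@102 #2:2@104 #5:10@105]
After op 8 [order #100] limit_sell(price=100, qty=5): fills=none; bids=[#6:7@96] asks=[#100:5@100 #3:6@102 #2:2@104 #5:10@105]
After op 9 [order #101] limit_buy(price=105, qty=5): fills=#101x#100:5@100; bids=[#6:7@96] asks=[#3:6@102 #2:2@104 #5:10@105]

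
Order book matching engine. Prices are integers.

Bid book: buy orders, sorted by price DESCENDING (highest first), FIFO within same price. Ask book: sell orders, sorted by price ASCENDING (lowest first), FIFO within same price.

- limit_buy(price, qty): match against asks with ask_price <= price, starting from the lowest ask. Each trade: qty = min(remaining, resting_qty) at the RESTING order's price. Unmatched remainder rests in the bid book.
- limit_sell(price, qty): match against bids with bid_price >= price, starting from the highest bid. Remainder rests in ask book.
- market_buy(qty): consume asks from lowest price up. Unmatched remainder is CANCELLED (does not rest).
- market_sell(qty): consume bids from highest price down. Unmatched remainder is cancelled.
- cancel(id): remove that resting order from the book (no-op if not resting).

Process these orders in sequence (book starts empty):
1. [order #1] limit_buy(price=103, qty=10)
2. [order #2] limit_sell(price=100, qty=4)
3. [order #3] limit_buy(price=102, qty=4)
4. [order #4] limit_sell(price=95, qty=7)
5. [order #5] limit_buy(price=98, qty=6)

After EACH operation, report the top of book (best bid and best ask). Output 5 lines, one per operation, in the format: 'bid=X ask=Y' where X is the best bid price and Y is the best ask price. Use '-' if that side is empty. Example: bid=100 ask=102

After op 1 [order #1] limit_buy(price=103, qty=10): fills=none; bids=[#1:10@103] asks=[-]
After op 2 [order #2] limit_sell(price=100, qty=4): fills=#1x#2:4@103; bids=[#1:6@103] asks=[-]
After op 3 [order #3] limit_buy(price=102, qty=4): fills=none; bids=[#1:6@103 #3:4@102] asks=[-]
After op 4 [order #4] limit_sell(price=95, qty=7): fills=#1x#4:6@103 #3x#4:1@102; bids=[#3:3@102] asks=[-]
After op 5 [order #5] limit_buy(price=98, qty=6): fills=none; bids=[#3:3@102 #5:6@98] asks=[-]

Answer: bid=103 ask=-
bid=103 ask=-
bid=103 ask=-
bid=102 ask=-
bid=102 ask=-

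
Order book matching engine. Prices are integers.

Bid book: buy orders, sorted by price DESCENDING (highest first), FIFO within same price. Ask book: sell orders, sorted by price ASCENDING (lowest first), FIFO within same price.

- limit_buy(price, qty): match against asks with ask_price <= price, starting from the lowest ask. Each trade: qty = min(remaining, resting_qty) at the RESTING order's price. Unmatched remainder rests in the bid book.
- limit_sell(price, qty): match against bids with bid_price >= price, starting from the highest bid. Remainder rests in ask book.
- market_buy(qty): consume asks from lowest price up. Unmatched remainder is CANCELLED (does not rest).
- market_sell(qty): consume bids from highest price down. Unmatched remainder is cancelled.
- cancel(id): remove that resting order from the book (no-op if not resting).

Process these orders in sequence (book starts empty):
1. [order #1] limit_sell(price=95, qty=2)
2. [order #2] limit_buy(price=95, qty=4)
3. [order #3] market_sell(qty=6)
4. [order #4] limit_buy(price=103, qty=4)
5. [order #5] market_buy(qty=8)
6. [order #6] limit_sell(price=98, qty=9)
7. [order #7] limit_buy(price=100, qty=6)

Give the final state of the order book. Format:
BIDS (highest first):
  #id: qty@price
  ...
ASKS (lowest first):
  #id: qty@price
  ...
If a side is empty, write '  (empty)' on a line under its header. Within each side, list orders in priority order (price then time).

After op 1 [order #1] limit_sell(price=95, qty=2): fills=none; bids=[-] asks=[#1:2@95]
After op 2 [order #2] limit_buy(price=95, qty=4): fills=#2x#1:2@95; bids=[#2:2@95] asks=[-]
After op 3 [order #3] market_sell(qty=6): fills=#2x#3:2@95; bids=[-] asks=[-]
After op 4 [order #4] limit_buy(price=103, qty=4): fills=none; bids=[#4:4@103] asks=[-]
After op 5 [order #5] market_buy(qty=8): fills=none; bids=[#4:4@103] asks=[-]
After op 6 [order #6] limit_sell(price=98, qty=9): fills=#4x#6:4@103; bids=[-] asks=[#6:5@98]
After op 7 [order #7] limit_buy(price=100, qty=6): fills=#7x#6:5@98; bids=[#7:1@100] asks=[-]

Answer: BIDS (highest first):
  #7: 1@100
ASKS (lowest first):
  (empty)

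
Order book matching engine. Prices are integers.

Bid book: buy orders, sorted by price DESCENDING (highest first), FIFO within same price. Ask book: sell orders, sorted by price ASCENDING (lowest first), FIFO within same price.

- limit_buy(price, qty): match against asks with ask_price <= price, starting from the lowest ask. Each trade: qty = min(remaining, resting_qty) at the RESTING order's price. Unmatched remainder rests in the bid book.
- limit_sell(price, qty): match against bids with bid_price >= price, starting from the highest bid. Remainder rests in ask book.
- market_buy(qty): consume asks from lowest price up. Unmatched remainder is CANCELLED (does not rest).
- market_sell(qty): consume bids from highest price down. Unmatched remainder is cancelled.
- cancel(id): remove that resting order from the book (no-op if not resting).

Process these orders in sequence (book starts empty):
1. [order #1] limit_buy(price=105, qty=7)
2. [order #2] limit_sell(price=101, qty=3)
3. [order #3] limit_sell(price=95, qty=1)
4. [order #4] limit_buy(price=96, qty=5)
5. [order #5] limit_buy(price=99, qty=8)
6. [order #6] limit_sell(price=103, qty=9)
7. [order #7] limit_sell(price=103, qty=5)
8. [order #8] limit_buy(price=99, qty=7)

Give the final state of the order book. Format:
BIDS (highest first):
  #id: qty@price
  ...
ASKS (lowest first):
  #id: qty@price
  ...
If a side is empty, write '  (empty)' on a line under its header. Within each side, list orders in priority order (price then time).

After op 1 [order #1] limit_buy(price=105, qty=7): fills=none; bids=[#1:7@105] asks=[-]
After op 2 [order #2] limit_sell(price=101, qty=3): fills=#1x#2:3@105; bids=[#1:4@105] asks=[-]
After op 3 [order #3] limit_sell(price=95, qty=1): fills=#1x#3:1@105; bids=[#1:3@105] asks=[-]
After op 4 [order #4] limit_buy(price=96, qty=5): fills=none; bids=[#1:3@105 #4:5@96] asks=[-]
After op 5 [order #5] limit_buy(price=99, qty=8): fills=none; bids=[#1:3@105 #5:8@99 #4:5@96] asks=[-]
After op 6 [order #6] limit_sell(price=103, qty=9): fills=#1x#6:3@105; bids=[#5:8@99 #4:5@96] asks=[#6:6@103]
After op 7 [order #7] limit_sell(price=103, qty=5): fills=none; bids=[#5:8@99 #4:5@96] asks=[#6:6@103 #7:5@103]
After op 8 [order #8] limit_buy(price=99, qty=7): fills=none; bids=[#5:8@99 #8:7@99 #4:5@96] asks=[#6:6@103 #7:5@103]

Answer: BIDS (highest first):
  #5: 8@99
  #8: 7@99
  #4: 5@96
ASKS (lowest first):
  #6: 6@103
  #7: 5@103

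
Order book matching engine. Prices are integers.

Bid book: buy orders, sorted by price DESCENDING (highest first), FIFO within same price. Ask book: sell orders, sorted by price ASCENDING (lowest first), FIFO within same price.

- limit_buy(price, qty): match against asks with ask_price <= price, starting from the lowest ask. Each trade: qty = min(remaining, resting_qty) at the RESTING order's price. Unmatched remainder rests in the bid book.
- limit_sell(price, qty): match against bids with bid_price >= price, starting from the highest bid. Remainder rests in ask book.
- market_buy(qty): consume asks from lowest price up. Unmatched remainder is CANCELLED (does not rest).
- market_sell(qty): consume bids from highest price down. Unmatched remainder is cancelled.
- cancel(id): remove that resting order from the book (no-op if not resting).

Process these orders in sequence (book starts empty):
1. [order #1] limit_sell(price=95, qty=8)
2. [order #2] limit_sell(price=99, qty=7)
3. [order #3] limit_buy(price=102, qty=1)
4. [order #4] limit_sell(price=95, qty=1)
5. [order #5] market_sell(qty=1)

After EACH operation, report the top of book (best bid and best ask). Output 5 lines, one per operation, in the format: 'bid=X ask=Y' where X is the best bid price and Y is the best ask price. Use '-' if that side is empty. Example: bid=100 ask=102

After op 1 [order #1] limit_sell(price=95, qty=8): fills=none; bids=[-] asks=[#1:8@95]
After op 2 [order #2] limit_sell(price=99, qty=7): fills=none; bids=[-] asks=[#1:8@95 #2:7@99]
After op 3 [order #3] limit_buy(price=102, qty=1): fills=#3x#1:1@95; bids=[-] asks=[#1:7@95 #2:7@99]
After op 4 [order #4] limit_sell(price=95, qty=1): fills=none; bids=[-] asks=[#1:7@95 #4:1@95 #2:7@99]
After op 5 [order #5] market_sell(qty=1): fills=none; bids=[-] asks=[#1:7@95 #4:1@95 #2:7@99]

Answer: bid=- ask=95
bid=- ask=95
bid=- ask=95
bid=- ask=95
bid=- ask=95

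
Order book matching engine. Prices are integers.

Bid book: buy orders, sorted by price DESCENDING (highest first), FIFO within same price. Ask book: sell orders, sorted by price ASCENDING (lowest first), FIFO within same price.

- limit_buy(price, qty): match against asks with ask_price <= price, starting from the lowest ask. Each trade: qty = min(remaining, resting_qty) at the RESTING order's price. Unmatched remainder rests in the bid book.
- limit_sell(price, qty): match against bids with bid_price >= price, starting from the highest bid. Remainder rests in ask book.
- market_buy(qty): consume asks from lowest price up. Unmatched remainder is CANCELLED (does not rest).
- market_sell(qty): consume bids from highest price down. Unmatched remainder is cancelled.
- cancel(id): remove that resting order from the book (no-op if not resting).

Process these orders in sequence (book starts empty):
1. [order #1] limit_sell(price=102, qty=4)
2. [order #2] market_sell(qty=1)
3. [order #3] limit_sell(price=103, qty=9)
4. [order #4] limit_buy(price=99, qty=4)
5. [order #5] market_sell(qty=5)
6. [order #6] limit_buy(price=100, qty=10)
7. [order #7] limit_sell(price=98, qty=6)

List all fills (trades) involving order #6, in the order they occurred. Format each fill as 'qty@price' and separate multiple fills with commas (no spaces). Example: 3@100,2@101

Answer: 6@100

Derivation:
After op 1 [order #1] limit_sell(price=102, qty=4): fills=none; bids=[-] asks=[#1:4@102]
After op 2 [order #2] market_sell(qty=1): fills=none; bids=[-] asks=[#1:4@102]
After op 3 [order #3] limit_sell(price=103, qty=9): fills=none; bids=[-] asks=[#1:4@102 #3:9@103]
After op 4 [order #4] limit_buy(price=99, qty=4): fills=none; bids=[#4:4@99] asks=[#1:4@102 #3:9@103]
After op 5 [order #5] market_sell(qty=5): fills=#4x#5:4@99; bids=[-] asks=[#1:4@102 #3:9@103]
After op 6 [order #6] limit_buy(price=100, qty=10): fills=none; bids=[#6:10@100] asks=[#1:4@102 #3:9@103]
After op 7 [order #7] limit_sell(price=98, qty=6): fills=#6x#7:6@100; bids=[#6:4@100] asks=[#1:4@102 #3:9@103]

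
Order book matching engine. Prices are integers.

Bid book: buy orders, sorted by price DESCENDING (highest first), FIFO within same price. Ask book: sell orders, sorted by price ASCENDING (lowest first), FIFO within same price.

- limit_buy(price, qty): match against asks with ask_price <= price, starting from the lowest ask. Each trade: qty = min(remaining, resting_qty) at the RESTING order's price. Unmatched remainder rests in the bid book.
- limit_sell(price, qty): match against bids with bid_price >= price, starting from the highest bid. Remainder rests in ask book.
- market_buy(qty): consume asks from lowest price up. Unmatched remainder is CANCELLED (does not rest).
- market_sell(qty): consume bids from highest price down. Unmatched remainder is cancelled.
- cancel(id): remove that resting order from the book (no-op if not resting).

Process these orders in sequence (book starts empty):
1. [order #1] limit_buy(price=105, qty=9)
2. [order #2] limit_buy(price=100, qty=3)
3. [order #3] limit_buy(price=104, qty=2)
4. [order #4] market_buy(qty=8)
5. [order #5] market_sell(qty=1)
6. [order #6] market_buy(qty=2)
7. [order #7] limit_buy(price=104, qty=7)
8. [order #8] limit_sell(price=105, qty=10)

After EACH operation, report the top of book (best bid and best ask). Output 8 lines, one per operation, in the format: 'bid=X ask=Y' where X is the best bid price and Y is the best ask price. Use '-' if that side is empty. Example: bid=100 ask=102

After op 1 [order #1] limit_buy(price=105, qty=9): fills=none; bids=[#1:9@105] asks=[-]
After op 2 [order #2] limit_buy(price=100, qty=3): fills=none; bids=[#1:9@105 #2:3@100] asks=[-]
After op 3 [order #3] limit_buy(price=104, qty=2): fills=none; bids=[#1:9@105 #3:2@104 #2:3@100] asks=[-]
After op 4 [order #4] market_buy(qty=8): fills=none; bids=[#1:9@105 #3:2@104 #2:3@100] asks=[-]
After op 5 [order #5] market_sell(qty=1): fills=#1x#5:1@105; bids=[#1:8@105 #3:2@104 #2:3@100] asks=[-]
After op 6 [order #6] market_buy(qty=2): fills=none; bids=[#1:8@105 #3:2@104 #2:3@100] asks=[-]
After op 7 [order #7] limit_buy(price=104, qty=7): fills=none; bids=[#1:8@105 #3:2@104 #7:7@104 #2:3@100] asks=[-]
After op 8 [order #8] limit_sell(price=105, qty=10): fills=#1x#8:8@105; bids=[#3:2@104 #7:7@104 #2:3@100] asks=[#8:2@105]

Answer: bid=105 ask=-
bid=105 ask=-
bid=105 ask=-
bid=105 ask=-
bid=105 ask=-
bid=105 ask=-
bid=105 ask=-
bid=104 ask=105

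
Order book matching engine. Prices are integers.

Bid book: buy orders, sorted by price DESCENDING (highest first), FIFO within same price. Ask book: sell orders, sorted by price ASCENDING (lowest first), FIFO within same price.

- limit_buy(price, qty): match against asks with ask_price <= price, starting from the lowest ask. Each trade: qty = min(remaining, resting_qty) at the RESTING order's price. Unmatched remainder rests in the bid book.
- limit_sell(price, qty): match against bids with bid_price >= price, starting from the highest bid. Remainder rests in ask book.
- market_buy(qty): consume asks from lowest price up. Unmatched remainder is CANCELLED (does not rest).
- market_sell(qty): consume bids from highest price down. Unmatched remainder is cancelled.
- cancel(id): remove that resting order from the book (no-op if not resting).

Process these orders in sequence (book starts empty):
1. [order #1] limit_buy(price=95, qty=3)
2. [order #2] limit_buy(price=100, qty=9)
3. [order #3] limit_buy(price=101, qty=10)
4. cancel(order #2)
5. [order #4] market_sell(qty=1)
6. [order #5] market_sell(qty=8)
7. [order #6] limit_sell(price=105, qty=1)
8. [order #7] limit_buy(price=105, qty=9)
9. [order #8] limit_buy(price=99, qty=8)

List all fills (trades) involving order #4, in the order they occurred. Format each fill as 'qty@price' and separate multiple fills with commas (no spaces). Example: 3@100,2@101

After op 1 [order #1] limit_buy(price=95, qty=3): fills=none; bids=[#1:3@95] asks=[-]
After op 2 [order #2] limit_buy(price=100, qty=9): fills=none; bids=[#2:9@100 #1:3@95] asks=[-]
After op 3 [order #3] limit_buy(price=101, qty=10): fills=none; bids=[#3:10@101 #2:9@100 #1:3@95] asks=[-]
After op 4 cancel(order #2): fills=none; bids=[#3:10@101 #1:3@95] asks=[-]
After op 5 [order #4] market_sell(qty=1): fills=#3x#4:1@101; bids=[#3:9@101 #1:3@95] asks=[-]
After op 6 [order #5] market_sell(qty=8): fills=#3x#5:8@101; bids=[#3:1@101 #1:3@95] asks=[-]
After op 7 [order #6] limit_sell(price=105, qty=1): fills=none; bids=[#3:1@101 #1:3@95] asks=[#6:1@105]
After op 8 [order #7] limit_buy(price=105, qty=9): fills=#7x#6:1@105; bids=[#7:8@105 #3:1@101 #1:3@95] asks=[-]
After op 9 [order #8] limit_buy(price=99, qty=8): fills=none; bids=[#7:8@105 #3:1@101 #8:8@99 #1:3@95] asks=[-]

Answer: 1@101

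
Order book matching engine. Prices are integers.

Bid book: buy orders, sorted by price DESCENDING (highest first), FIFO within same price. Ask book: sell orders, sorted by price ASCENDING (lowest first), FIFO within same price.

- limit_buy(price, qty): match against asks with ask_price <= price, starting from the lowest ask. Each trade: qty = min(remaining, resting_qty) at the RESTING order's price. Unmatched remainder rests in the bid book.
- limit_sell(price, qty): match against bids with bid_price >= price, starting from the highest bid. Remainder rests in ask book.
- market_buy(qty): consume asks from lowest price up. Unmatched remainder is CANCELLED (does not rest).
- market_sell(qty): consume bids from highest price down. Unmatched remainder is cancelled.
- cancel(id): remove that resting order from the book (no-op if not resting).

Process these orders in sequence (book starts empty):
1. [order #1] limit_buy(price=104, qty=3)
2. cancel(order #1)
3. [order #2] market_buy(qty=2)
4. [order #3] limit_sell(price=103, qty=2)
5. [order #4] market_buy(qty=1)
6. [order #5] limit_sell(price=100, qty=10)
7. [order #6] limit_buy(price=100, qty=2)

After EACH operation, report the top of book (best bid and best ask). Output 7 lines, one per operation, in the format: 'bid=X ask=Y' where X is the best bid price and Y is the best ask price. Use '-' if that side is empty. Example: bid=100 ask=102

Answer: bid=104 ask=-
bid=- ask=-
bid=- ask=-
bid=- ask=103
bid=- ask=103
bid=- ask=100
bid=- ask=100

Derivation:
After op 1 [order #1] limit_buy(price=104, qty=3): fills=none; bids=[#1:3@104] asks=[-]
After op 2 cancel(order #1): fills=none; bids=[-] asks=[-]
After op 3 [order #2] market_buy(qty=2): fills=none; bids=[-] asks=[-]
After op 4 [order #3] limit_sell(price=103, qty=2): fills=none; bids=[-] asks=[#3:2@103]
After op 5 [order #4] market_buy(qty=1): fills=#4x#3:1@103; bids=[-] asks=[#3:1@103]
After op 6 [order #5] limit_sell(price=100, qty=10): fills=none; bids=[-] asks=[#5:10@100 #3:1@103]
After op 7 [order #6] limit_buy(price=100, qty=2): fills=#6x#5:2@100; bids=[-] asks=[#5:8@100 #3:1@103]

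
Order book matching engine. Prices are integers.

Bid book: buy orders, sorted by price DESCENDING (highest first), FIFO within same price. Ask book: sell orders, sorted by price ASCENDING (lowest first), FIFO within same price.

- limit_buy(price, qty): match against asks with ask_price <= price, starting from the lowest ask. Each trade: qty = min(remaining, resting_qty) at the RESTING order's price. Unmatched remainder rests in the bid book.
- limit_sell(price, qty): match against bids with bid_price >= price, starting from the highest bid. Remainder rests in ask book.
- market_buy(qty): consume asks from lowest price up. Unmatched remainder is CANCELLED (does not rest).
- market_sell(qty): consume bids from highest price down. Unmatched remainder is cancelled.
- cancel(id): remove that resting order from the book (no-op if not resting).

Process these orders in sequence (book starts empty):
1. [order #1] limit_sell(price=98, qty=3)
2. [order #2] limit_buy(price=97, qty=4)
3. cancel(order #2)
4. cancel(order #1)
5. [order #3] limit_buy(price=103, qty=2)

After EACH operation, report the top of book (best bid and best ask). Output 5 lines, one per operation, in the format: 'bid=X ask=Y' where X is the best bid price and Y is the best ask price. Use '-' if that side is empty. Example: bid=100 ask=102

After op 1 [order #1] limit_sell(price=98, qty=3): fills=none; bids=[-] asks=[#1:3@98]
After op 2 [order #2] limit_buy(price=97, qty=4): fills=none; bids=[#2:4@97] asks=[#1:3@98]
After op 3 cancel(order #2): fills=none; bids=[-] asks=[#1:3@98]
After op 4 cancel(order #1): fills=none; bids=[-] asks=[-]
After op 5 [order #3] limit_buy(price=103, qty=2): fills=none; bids=[#3:2@103] asks=[-]

Answer: bid=- ask=98
bid=97 ask=98
bid=- ask=98
bid=- ask=-
bid=103 ask=-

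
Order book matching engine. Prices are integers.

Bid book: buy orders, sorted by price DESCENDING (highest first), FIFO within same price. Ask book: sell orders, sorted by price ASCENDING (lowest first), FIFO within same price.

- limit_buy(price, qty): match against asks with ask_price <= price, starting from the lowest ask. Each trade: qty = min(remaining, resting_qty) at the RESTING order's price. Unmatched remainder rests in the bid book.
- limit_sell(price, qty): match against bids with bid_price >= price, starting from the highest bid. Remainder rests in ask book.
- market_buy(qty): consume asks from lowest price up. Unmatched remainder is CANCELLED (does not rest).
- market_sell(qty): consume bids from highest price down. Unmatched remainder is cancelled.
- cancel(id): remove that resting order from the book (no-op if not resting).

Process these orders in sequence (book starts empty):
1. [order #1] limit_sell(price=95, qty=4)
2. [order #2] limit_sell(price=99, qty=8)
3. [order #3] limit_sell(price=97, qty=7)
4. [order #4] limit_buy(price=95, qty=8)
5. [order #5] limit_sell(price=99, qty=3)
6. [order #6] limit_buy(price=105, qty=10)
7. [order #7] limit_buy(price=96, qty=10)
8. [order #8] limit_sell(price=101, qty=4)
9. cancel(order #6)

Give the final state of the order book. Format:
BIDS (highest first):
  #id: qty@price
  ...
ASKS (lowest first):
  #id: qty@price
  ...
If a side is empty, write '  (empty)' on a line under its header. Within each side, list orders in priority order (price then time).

After op 1 [order #1] limit_sell(price=95, qty=4): fills=none; bids=[-] asks=[#1:4@95]
After op 2 [order #2] limit_sell(price=99, qty=8): fills=none; bids=[-] asks=[#1:4@95 #2:8@99]
After op 3 [order #3] limit_sell(price=97, qty=7): fills=none; bids=[-] asks=[#1:4@95 #3:7@97 #2:8@99]
After op 4 [order #4] limit_buy(price=95, qty=8): fills=#4x#1:4@95; bids=[#4:4@95] asks=[#3:7@97 #2:8@99]
After op 5 [order #5] limit_sell(price=99, qty=3): fills=none; bids=[#4:4@95] asks=[#3:7@97 #2:8@99 #5:3@99]
After op 6 [order #6] limit_buy(price=105, qty=10): fills=#6x#3:7@97 #6x#2:3@99; bids=[#4:4@95] asks=[#2:5@99 #5:3@99]
After op 7 [order #7] limit_buy(price=96, qty=10): fills=none; bids=[#7:10@96 #4:4@95] asks=[#2:5@99 #5:3@99]
After op 8 [order #8] limit_sell(price=101, qty=4): fills=none; bids=[#7:10@96 #4:4@95] asks=[#2:5@99 #5:3@99 #8:4@101]
After op 9 cancel(order #6): fills=none; bids=[#7:10@96 #4:4@95] asks=[#2:5@99 #5:3@99 #8:4@101]

Answer: BIDS (highest first):
  #7: 10@96
  #4: 4@95
ASKS (lowest first):
  #2: 5@99
  #5: 3@99
  #8: 4@101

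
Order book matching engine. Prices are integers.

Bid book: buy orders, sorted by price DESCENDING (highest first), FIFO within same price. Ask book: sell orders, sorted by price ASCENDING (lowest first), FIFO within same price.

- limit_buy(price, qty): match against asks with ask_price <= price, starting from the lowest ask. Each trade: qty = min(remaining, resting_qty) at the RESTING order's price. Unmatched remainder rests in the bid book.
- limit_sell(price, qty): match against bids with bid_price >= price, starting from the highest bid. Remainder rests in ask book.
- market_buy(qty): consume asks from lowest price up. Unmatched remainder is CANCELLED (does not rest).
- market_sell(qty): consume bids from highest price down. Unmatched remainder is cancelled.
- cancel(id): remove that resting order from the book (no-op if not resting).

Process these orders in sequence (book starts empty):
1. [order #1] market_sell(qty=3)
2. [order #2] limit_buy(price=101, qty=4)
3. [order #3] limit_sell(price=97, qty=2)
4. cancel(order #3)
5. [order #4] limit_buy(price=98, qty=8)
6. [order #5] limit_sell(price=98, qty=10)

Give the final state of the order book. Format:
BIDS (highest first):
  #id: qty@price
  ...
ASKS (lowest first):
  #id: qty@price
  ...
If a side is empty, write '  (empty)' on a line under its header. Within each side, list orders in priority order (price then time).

Answer: BIDS (highest first):
  (empty)
ASKS (lowest first):
  (empty)

Derivation:
After op 1 [order #1] market_sell(qty=3): fills=none; bids=[-] asks=[-]
After op 2 [order #2] limit_buy(price=101, qty=4): fills=none; bids=[#2:4@101] asks=[-]
After op 3 [order #3] limit_sell(price=97, qty=2): fills=#2x#3:2@101; bids=[#2:2@101] asks=[-]
After op 4 cancel(order #3): fills=none; bids=[#2:2@101] asks=[-]
After op 5 [order #4] limit_buy(price=98, qty=8): fills=none; bids=[#2:2@101 #4:8@98] asks=[-]
After op 6 [order #5] limit_sell(price=98, qty=10): fills=#2x#5:2@101 #4x#5:8@98; bids=[-] asks=[-]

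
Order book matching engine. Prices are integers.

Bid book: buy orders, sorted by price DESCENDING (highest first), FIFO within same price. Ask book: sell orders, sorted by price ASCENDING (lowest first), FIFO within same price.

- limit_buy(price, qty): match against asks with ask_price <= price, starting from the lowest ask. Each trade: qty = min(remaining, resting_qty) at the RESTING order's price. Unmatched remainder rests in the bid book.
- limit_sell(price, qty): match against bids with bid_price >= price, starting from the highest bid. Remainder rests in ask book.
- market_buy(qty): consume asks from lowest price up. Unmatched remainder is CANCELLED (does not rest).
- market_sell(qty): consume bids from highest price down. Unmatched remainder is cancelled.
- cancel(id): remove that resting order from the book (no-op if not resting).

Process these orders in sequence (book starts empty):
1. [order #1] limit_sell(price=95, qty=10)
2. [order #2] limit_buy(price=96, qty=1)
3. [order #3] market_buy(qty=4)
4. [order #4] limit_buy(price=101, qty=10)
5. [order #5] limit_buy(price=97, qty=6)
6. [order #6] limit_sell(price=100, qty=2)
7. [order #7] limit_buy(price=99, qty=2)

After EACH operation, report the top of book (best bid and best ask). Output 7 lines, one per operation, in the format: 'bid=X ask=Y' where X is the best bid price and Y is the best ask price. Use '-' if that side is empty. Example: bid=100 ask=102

Answer: bid=- ask=95
bid=- ask=95
bid=- ask=95
bid=101 ask=-
bid=101 ask=-
bid=101 ask=-
bid=101 ask=-

Derivation:
After op 1 [order #1] limit_sell(price=95, qty=10): fills=none; bids=[-] asks=[#1:10@95]
After op 2 [order #2] limit_buy(price=96, qty=1): fills=#2x#1:1@95; bids=[-] asks=[#1:9@95]
After op 3 [order #3] market_buy(qty=4): fills=#3x#1:4@95; bids=[-] asks=[#1:5@95]
After op 4 [order #4] limit_buy(price=101, qty=10): fills=#4x#1:5@95; bids=[#4:5@101] asks=[-]
After op 5 [order #5] limit_buy(price=97, qty=6): fills=none; bids=[#4:5@101 #5:6@97] asks=[-]
After op 6 [order #6] limit_sell(price=100, qty=2): fills=#4x#6:2@101; bids=[#4:3@101 #5:6@97] asks=[-]
After op 7 [order #7] limit_buy(price=99, qty=2): fills=none; bids=[#4:3@101 #7:2@99 #5:6@97] asks=[-]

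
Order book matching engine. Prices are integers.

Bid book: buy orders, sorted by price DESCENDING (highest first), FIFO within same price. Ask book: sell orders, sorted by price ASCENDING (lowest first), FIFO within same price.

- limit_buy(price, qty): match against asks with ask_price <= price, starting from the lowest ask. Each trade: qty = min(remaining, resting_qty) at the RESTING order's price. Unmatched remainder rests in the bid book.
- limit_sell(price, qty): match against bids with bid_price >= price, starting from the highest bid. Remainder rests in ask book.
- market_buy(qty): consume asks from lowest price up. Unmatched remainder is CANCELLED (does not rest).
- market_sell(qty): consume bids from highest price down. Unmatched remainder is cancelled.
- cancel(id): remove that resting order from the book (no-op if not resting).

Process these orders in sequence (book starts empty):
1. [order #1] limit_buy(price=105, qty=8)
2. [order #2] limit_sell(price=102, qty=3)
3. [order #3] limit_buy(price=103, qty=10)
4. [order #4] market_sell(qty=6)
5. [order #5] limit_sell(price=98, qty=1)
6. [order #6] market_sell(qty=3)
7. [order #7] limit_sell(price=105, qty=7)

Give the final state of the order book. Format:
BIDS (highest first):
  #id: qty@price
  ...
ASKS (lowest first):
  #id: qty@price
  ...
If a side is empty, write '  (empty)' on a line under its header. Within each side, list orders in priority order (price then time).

Answer: BIDS (highest first):
  #3: 5@103
ASKS (lowest first):
  #7: 7@105

Derivation:
After op 1 [order #1] limit_buy(price=105, qty=8): fills=none; bids=[#1:8@105] asks=[-]
After op 2 [order #2] limit_sell(price=102, qty=3): fills=#1x#2:3@105; bids=[#1:5@105] asks=[-]
After op 3 [order #3] limit_buy(price=103, qty=10): fills=none; bids=[#1:5@105 #3:10@103] asks=[-]
After op 4 [order #4] market_sell(qty=6): fills=#1x#4:5@105 #3x#4:1@103; bids=[#3:9@103] asks=[-]
After op 5 [order #5] limit_sell(price=98, qty=1): fills=#3x#5:1@103; bids=[#3:8@103] asks=[-]
After op 6 [order #6] market_sell(qty=3): fills=#3x#6:3@103; bids=[#3:5@103] asks=[-]
After op 7 [order #7] limit_sell(price=105, qty=7): fills=none; bids=[#3:5@103] asks=[#7:7@105]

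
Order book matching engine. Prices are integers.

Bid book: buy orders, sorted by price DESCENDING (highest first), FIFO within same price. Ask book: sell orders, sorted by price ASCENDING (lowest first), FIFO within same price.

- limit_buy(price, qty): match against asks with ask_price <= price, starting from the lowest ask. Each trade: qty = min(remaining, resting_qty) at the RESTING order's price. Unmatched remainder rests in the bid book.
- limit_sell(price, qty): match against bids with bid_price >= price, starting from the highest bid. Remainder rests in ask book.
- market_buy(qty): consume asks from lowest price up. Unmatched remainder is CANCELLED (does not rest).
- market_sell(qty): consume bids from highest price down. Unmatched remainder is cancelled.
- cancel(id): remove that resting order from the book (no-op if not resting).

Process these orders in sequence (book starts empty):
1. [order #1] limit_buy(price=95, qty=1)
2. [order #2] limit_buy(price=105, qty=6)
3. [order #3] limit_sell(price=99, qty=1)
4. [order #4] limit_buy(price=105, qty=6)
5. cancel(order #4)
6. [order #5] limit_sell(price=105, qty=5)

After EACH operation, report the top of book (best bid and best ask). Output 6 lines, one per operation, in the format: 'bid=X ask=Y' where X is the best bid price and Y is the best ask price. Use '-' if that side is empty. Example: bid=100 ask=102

Answer: bid=95 ask=-
bid=105 ask=-
bid=105 ask=-
bid=105 ask=-
bid=105 ask=-
bid=95 ask=-

Derivation:
After op 1 [order #1] limit_buy(price=95, qty=1): fills=none; bids=[#1:1@95] asks=[-]
After op 2 [order #2] limit_buy(price=105, qty=6): fills=none; bids=[#2:6@105 #1:1@95] asks=[-]
After op 3 [order #3] limit_sell(price=99, qty=1): fills=#2x#3:1@105; bids=[#2:5@105 #1:1@95] asks=[-]
After op 4 [order #4] limit_buy(price=105, qty=6): fills=none; bids=[#2:5@105 #4:6@105 #1:1@95] asks=[-]
After op 5 cancel(order #4): fills=none; bids=[#2:5@105 #1:1@95] asks=[-]
After op 6 [order #5] limit_sell(price=105, qty=5): fills=#2x#5:5@105; bids=[#1:1@95] asks=[-]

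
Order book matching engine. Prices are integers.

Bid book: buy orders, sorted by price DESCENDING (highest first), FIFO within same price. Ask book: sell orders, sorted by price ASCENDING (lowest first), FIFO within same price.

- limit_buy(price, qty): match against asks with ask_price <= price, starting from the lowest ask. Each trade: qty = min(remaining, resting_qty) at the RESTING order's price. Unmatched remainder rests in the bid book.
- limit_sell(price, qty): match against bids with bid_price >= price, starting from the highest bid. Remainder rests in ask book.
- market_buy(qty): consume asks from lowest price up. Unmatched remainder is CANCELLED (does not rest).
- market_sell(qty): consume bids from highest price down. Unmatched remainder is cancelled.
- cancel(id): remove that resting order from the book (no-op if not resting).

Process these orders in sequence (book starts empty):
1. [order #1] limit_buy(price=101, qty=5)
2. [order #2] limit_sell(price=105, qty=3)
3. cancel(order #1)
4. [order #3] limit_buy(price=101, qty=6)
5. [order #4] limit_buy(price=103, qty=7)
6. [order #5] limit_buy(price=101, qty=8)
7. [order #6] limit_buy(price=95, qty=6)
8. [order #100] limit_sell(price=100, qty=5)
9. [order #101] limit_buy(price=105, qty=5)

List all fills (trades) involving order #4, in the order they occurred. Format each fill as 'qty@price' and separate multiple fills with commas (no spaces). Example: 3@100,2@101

After op 1 [order #1] limit_buy(price=101, qty=5): fills=none; bids=[#1:5@101] asks=[-]
After op 2 [order #2] limit_sell(price=105, qty=3): fills=none; bids=[#1:5@101] asks=[#2:3@105]
After op 3 cancel(order #1): fills=none; bids=[-] asks=[#2:3@105]
After op 4 [order #3] limit_buy(price=101, qty=6): fills=none; bids=[#3:6@101] asks=[#2:3@105]
After op 5 [order #4] limit_buy(price=103, qty=7): fills=none; bids=[#4:7@103 #3:6@101] asks=[#2:3@105]
After op 6 [order #5] limit_buy(price=101, qty=8): fills=none; bids=[#4:7@103 #3:6@101 #5:8@101] asks=[#2:3@105]
After op 7 [order #6] limit_buy(price=95, qty=6): fills=none; bids=[#4:7@103 #3:6@101 #5:8@101 #6:6@95] asks=[#2:3@105]
After op 8 [order #100] limit_sell(price=100, qty=5): fills=#4x#100:5@103; bids=[#4:2@103 #3:6@101 #5:8@101 #6:6@95] asks=[#2:3@105]
After op 9 [order #101] limit_buy(price=105, qty=5): fills=#101x#2:3@105; bids=[#101:2@105 #4:2@103 #3:6@101 #5:8@101 #6:6@95] asks=[-]

Answer: 5@103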